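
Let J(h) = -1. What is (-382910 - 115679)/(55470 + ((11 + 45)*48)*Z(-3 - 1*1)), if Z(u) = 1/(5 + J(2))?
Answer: -498589/56142 ≈ -8.8809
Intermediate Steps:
Z(u) = ¼ (Z(u) = 1/(5 - 1) = 1/4 = ¼)
(-382910 - 115679)/(55470 + ((11 + 45)*48)*Z(-3 - 1*1)) = (-382910 - 115679)/(55470 + ((11 + 45)*48)*(¼)) = -498589/(55470 + (56*48)*(¼)) = -498589/(55470 + 2688*(¼)) = -498589/(55470 + 672) = -498589/56142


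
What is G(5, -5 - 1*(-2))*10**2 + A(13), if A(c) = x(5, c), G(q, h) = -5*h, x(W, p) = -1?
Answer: 1499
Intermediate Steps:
A(c) = -1
G(5, -5 - 1*(-2))*10**2 + A(13) = -5*(-5 - 1*(-2))*10**2 - 1 = -5*(-5 + 2)*100 - 1 = -5*(-3)*100 - 1 = 15*100 - 1 = 1500 - 1 = 1499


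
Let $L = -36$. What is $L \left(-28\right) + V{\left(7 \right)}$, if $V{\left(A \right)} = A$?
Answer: $1015$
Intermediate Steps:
$L \left(-28\right) + V{\left(7 \right)} = \left(-36\right) \left(-28\right) + 7 = 1008 + 7 = 1015$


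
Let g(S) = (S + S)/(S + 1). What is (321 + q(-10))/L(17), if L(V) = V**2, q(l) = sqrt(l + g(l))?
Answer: 321/289 + I*sqrt(70)/867 ≈ 1.1107 + 0.0096501*I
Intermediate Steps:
g(S) = 2*S/(1 + S) (g(S) = (2*S)/(1 + S) = 2*S/(1 + S))
q(l) = sqrt(l + 2*l/(1 + l))
(321 + q(-10))/L(17) = (321 + sqrt(-10*(3 - 10)/(1 - 10)))/(17**2) = (321 + sqrt(-10*(-7)/(-9)))/289 = (321 + sqrt(-10*(-1/9)*(-7)))*(1/289) = (321 + sqrt(-70/9))*(1/289) = (321 + I*sqrt(70)/3)*(1/289) = 321/289 + I*sqrt(70)/867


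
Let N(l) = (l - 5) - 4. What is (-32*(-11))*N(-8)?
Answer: -5984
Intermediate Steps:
N(l) = -9 + l (N(l) = (-5 + l) - 4 = -9 + l)
(-32*(-11))*N(-8) = (-32*(-11))*(-9 - 8) = 352*(-17) = -5984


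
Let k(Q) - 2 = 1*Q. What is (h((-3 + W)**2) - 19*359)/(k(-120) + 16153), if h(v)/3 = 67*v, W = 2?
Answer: -1324/3207 ≈ -0.41285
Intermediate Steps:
k(Q) = 2 + Q (k(Q) = 2 + 1*Q = 2 + Q)
h(v) = 201*v (h(v) = 3*(67*v) = 201*v)
(h((-3 + W)**2) - 19*359)/(k(-120) + 16153) = (201*(-3 + 2)**2 - 19*359)/((2 - 120) + 16153) = (201*(-1)**2 - 6821)/(-118 + 16153) = (201*1 - 6821)/16035 = (201 - 6821)*(1/16035) = -6620*1/16035 = -1324/3207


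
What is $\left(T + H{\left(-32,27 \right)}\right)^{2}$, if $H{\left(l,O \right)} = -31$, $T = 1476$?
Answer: $2088025$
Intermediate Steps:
$\left(T + H{\left(-32,27 \right)}\right)^{2} = \left(1476 - 31\right)^{2} = 1445^{2} = 2088025$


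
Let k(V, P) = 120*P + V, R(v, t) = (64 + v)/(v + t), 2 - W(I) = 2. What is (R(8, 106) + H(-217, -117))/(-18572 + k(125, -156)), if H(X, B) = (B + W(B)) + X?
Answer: 6334/706173 ≈ 0.0089695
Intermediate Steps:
W(I) = 0 (W(I) = 2 - 1*2 = 2 - 2 = 0)
R(v, t) = (64 + v)/(t + v)
k(V, P) = V + 120*P
H(X, B) = B + X (H(X, B) = (B + 0) + X = B + X)
(R(8, 106) + H(-217, -117))/(-18572 + k(125, -156)) = ((64 + 8)/(106 + 8) + (-117 - 217))/(-18572 + (125 + 120*(-156))) = (72/114 - 334)/(-18572 + (125 - 18720)) = ((1/114)*72 - 334)/(-18572 - 18595) = (12/19 - 334)/(-37167) = -6334/19*(-1/37167) = 6334/706173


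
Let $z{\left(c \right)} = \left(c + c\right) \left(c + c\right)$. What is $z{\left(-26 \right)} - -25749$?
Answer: $28453$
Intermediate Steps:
$z{\left(c \right)} = 4 c^{2}$ ($z{\left(c \right)} = 2 c 2 c = 4 c^{2}$)
$z{\left(-26 \right)} - -25749 = 4 \left(-26\right)^{2} - -25749 = 4 \cdot 676 + 25749 = 2704 + 25749 = 28453$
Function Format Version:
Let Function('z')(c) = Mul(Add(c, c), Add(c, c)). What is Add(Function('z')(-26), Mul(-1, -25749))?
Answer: 28453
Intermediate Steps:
Function('z')(c) = Mul(4, Pow(c, 2)) (Function('z')(c) = Mul(Mul(2, c), Mul(2, c)) = Mul(4, Pow(c, 2)))
Add(Function('z')(-26), Mul(-1, -25749)) = Add(Mul(4, Pow(-26, 2)), Mul(-1, -25749)) = Add(Mul(4, 676), 25749) = Add(2704, 25749) = 28453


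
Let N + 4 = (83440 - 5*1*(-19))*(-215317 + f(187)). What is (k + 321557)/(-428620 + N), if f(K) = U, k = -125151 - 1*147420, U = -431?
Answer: -24493/9011468902 ≈ -2.7180e-6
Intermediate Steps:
k = -272571 (k = -125151 - 147420 = -272571)
f(K) = -431
N = -18022509184 (N = -4 + (83440 - 5*1*(-19))*(-215317 - 431) = -4 + (83440 - 5*(-19))*(-215748) = -4 + (83440 + 95)*(-215748) = -4 + 83535*(-215748) = -4 - 18022509180 = -18022509184)
(k + 321557)/(-428620 + N) = (-272571 + 321557)/(-428620 - 18022509184) = 48986/(-18022937804) = 48986*(-1/18022937804) = -24493/9011468902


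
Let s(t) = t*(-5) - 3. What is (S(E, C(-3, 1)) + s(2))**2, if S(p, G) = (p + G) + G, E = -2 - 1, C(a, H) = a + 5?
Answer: 144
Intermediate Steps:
C(a, H) = 5 + a
s(t) = -3 - 5*t (s(t) = -5*t - 3 = -3 - 5*t)
E = -3
S(p, G) = p + 2*G (S(p, G) = (G + p) + G = p + 2*G)
(S(E, C(-3, 1)) + s(2))**2 = ((-3 + 2*(5 - 3)) + (-3 - 5*2))**2 = ((-3 + 2*2) + (-3 - 10))**2 = ((-3 + 4) - 13)**2 = (1 - 13)**2 = (-12)**2 = 144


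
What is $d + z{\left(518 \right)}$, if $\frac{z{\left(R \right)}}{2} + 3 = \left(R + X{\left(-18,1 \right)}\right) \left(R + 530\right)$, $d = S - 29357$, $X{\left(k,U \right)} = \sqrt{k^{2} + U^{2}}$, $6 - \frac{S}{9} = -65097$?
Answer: $1642292 + 10480 \sqrt{13} \approx 1.6801 \cdot 10^{6}$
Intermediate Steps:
$S = 585927$ ($S = 54 - -585873 = 54 + 585873 = 585927$)
$X{\left(k,U \right)} = \sqrt{U^{2} + k^{2}}$
$d = 556570$ ($d = 585927 - 29357 = 556570$)
$z{\left(R \right)} = -6 + 2 \left(530 + R\right) \left(R + 5 \sqrt{13}\right)$ ($z{\left(R \right)} = -6 + 2 \left(R + \sqrt{1^{2} + \left(-18\right)^{2}}\right) \left(R + 530\right) = -6 + 2 \left(R + \sqrt{1 + 324}\right) \left(530 + R\right) = -6 + 2 \left(R + \sqrt{325}\right) \left(530 + R\right) = -6 + 2 \left(R + 5 \sqrt{13}\right) \left(530 + R\right) = -6 + 2 \left(530 + R\right) \left(R + 5 \sqrt{13}\right)$)
$d + z{\left(518 \right)} = 556570 + \left(-6 + 2 \cdot 518^{2} + 1060 \cdot 518 + 5300 \sqrt{13} + 10 \cdot 518 \sqrt{13}\right) = 556570 + \left(-6 + 2 \cdot 268324 + 549080 + 5300 \sqrt{13} + 5180 \sqrt{13}\right) = 556570 + \left(-6 + 536648 + 549080 + 5300 \sqrt{13} + 5180 \sqrt{13}\right) = 556570 + \left(1085722 + 10480 \sqrt{13}\right) = 1642292 + 10480 \sqrt{13}$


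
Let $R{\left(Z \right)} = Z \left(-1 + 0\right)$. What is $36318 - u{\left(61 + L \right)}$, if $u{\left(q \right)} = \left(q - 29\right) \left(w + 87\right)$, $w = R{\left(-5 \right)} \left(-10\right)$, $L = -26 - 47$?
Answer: $37835$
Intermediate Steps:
$L = -73$ ($L = -26 - 47 = -73$)
$R{\left(Z \right)} = - Z$ ($R{\left(Z \right)} = Z \left(-1\right) = - Z$)
$w = -50$ ($w = \left(-1\right) \left(-5\right) \left(-10\right) = 5 \left(-10\right) = -50$)
$u{\left(q \right)} = -1073 + 37 q$ ($u{\left(q \right)} = \left(q - 29\right) \left(-50 + 87\right) = \left(-29 + q\right) 37 = -1073 + 37 q$)
$36318 - u{\left(61 + L \right)} = 36318 - \left(-1073 + 37 \left(61 - 73\right)\right) = 36318 - \left(-1073 + 37 \left(-12\right)\right) = 36318 - \left(-1073 - 444\right) = 36318 - -1517 = 36318 + 1517 = 37835$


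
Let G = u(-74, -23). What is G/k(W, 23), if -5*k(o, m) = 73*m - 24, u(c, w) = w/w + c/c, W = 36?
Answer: -2/331 ≈ -0.0060423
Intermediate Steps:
u(c, w) = 2 (u(c, w) = 1 + 1 = 2)
G = 2
k(o, m) = 24/5 - 73*m/5 (k(o, m) = -(73*m - 24)/5 = -(-24 + 73*m)/5 = 24/5 - 73*m/5)
G/k(W, 23) = 2/(24/5 - 73/5*23) = 2/(24/5 - 1679/5) = 2/(-331) = 2*(-1/331) = -2/331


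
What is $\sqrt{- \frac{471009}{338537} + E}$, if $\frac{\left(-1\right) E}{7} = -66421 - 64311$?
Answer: $\frac{\sqrt{104879731688906923}}{338537} \approx 956.62$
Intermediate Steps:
$E = 915124$ ($E = - 7 \left(-66421 - 64311\right) = \left(-7\right) \left(-130732\right) = 915124$)
$\sqrt{- \frac{471009}{338537} + E} = \sqrt{- \frac{471009}{338537} + 915124} = \sqrt{\frac{309802862579}{338537}} = \frac{\sqrt{104879731688906923}}{338537}$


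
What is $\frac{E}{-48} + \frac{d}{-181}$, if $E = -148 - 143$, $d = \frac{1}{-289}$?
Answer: $\frac{5073989}{836944} \approx 6.0625$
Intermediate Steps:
$d = - \frac{1}{289} \approx -0.0034602$
$E = -291$
$\frac{E}{-48} + \frac{d}{-181} = - \frac{291}{-48} - \frac{1}{289 \left(-181\right)} = \left(-291\right) \left(- \frac{1}{48}\right) - - \frac{1}{52309} = \frac{97}{16} + \frac{1}{52309} = \frac{5073989}{836944}$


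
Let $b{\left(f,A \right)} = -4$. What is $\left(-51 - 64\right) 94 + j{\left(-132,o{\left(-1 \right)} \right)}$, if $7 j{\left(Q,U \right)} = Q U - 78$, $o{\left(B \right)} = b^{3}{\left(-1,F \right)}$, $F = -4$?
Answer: $- \frac{67300}{7} \approx -9614.3$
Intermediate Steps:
$o{\left(B \right)} = -64$ ($o{\left(B \right)} = \left(-4\right)^{3} = -64$)
$j{\left(Q,U \right)} = - \frac{78}{7} + \frac{Q U}{7}$ ($j{\left(Q,U \right)} = \frac{Q U - 78}{7} = \frac{-78 + Q U}{7} = - \frac{78}{7} + \frac{Q U}{7}$)
$\left(-51 - 64\right) 94 + j{\left(-132,o{\left(-1 \right)} \right)} = \left(-51 - 64\right) 94 - \left(\frac{78}{7} + \frac{132}{7} \left(-64\right)\right) = \left(-115\right) 94 + \left(- \frac{78}{7} + \frac{8448}{7}\right) = -10810 + \frac{8370}{7} = - \frac{67300}{7}$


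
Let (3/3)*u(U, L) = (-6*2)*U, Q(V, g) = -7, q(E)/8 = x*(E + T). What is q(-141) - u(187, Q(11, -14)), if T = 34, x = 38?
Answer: -30284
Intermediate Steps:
q(E) = 10336 + 304*E (q(E) = 8*(38*(E + 34)) = 8*(38*(34 + E)) = 8*(1292 + 38*E) = 10336 + 304*E)
u(U, L) = -12*U (u(U, L) = (-6*2)*U = -12*U)
q(-141) - u(187, Q(11, -14)) = (10336 + 304*(-141)) - (-12)*187 = (10336 - 42864) - 1*(-2244) = -32528 + 2244 = -30284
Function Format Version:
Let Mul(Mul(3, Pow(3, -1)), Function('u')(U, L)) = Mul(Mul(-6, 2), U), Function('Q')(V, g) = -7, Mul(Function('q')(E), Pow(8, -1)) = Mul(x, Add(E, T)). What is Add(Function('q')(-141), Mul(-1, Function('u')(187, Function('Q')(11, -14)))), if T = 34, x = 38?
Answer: -30284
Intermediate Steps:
Function('q')(E) = Add(10336, Mul(304, E)) (Function('q')(E) = Mul(8, Mul(38, Add(E, 34))) = Mul(8, Mul(38, Add(34, E))) = Mul(8, Add(1292, Mul(38, E))) = Add(10336, Mul(304, E)))
Function('u')(U, L) = Mul(-12, U) (Function('u')(U, L) = Mul(Mul(-6, 2), U) = Mul(-12, U))
Add(Function('q')(-141), Mul(-1, Function('u')(187, Function('Q')(11, -14)))) = Add(Add(10336, Mul(304, -141)), Mul(-1, Mul(-12, 187))) = Add(Add(10336, -42864), Mul(-1, -2244)) = Add(-32528, 2244) = -30284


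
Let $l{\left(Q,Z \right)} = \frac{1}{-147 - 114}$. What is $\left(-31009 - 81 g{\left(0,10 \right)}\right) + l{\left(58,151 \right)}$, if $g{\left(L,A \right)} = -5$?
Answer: $- \frac{7987645}{261} \approx -30604.0$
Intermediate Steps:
$l{\left(Q,Z \right)} = - \frac{1}{261}$ ($l{\left(Q,Z \right)} = \frac{1}{-261} = - \frac{1}{261}$)
$\left(-31009 - 81 g{\left(0,10 \right)}\right) + l{\left(58,151 \right)} = \left(-31009 - -405\right) - \frac{1}{261} = \left(-31009 + 405\right) - \frac{1}{261} = -30604 - \frac{1}{261} = - \frac{7987645}{261}$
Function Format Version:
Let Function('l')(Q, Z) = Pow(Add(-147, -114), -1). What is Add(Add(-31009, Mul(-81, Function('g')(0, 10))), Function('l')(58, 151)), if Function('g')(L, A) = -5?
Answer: Rational(-7987645, 261) ≈ -30604.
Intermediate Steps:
Function('l')(Q, Z) = Rational(-1, 261) (Function('l')(Q, Z) = Pow(-261, -1) = Rational(-1, 261))
Add(Add(-31009, Mul(-81, Function('g')(0, 10))), Function('l')(58, 151)) = Add(Add(-31009, Mul(-81, -5)), Rational(-1, 261)) = Add(Add(-31009, 405), Rational(-1, 261)) = Add(-30604, Rational(-1, 261)) = Rational(-7987645, 261)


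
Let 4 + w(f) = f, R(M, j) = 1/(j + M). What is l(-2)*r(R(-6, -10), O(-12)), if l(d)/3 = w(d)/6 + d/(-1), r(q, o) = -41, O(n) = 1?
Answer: -123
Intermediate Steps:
R(M, j) = 1/(M + j)
w(f) = -4 + f
l(d) = -2 - 5*d/2 (l(d) = 3*((-4 + d)/6 + d/(-1)) = 3*((-4 + d)*(⅙) + d*(-1)) = 3*((-⅔ + d/6) - d) = 3*(-⅔ - 5*d/6) = -2 - 5*d/2)
l(-2)*r(R(-6, -10), O(-12)) = (-2 - 5/2*(-2))*(-41) = (-2 + 5)*(-41) = 3*(-41) = -123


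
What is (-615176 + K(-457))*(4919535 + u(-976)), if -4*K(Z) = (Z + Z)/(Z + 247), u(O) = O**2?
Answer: -216743288757121/60 ≈ -3.6124e+12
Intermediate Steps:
K(Z) = -Z/(2*(247 + Z)) (K(Z) = -(Z + Z)/(4*(Z + 247)) = -2*Z/(4*(247 + Z)) = -Z/(2*(247 + Z)))
(-615176 + K(-457))*(4919535 + u(-976)) = (-615176 - 1*(-457)/(494 + 2*(-457)))*(4919535 + (-976)**2) = (-615176 - 1*(-457)/(494 - 914))*(4919535 + 952576) = (-615176 - 1*(-457)/(-420))*5872111 = (-615176 - 1*(-457)*(-1/420))*5872111 = (-615176 - 457/420)*5872111 = -258374377/420*5872111 = -216743288757121/60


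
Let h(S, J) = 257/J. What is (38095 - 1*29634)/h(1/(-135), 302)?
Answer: 2555222/257 ≈ 9942.5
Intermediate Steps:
(38095 - 1*29634)/h(1/(-135), 302) = (38095 - 1*29634)/((257/302)) = (38095 - 29634)/((257*(1/302))) = 8461/(257/302) = 8461*(302/257) = 2555222/257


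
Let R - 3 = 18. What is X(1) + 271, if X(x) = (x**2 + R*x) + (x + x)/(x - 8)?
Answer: 2049/7 ≈ 292.71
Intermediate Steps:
R = 21 (R = 3 + 18 = 21)
X(x) = x**2 + 21*x + 2*x/(-8 + x) (X(x) = (x**2 + 21*x) + (x + x)/(x - 8) = (x**2 + 21*x) + (2*x)/(-8 + x) = (x**2 + 21*x) + 2*x/(-8 + x) = x**2 + 21*x + 2*x/(-8 + x))
X(1) + 271 = 1*(-166 + 1**2 + 13*1)/(-8 + 1) + 271 = 1*(-166 + 1 + 13)/(-7) + 271 = 1*(-1/7)*(-152) + 271 = 152/7 + 271 = 2049/7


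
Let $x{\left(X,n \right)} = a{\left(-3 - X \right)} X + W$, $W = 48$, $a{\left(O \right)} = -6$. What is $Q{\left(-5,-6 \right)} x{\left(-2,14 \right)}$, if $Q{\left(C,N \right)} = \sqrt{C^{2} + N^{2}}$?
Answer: $60 \sqrt{61} \approx 468.62$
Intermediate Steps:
$x{\left(X,n \right)} = 48 - 6 X$ ($x{\left(X,n \right)} = - 6 X + 48 = 48 - 6 X$)
$Q{\left(-5,-6 \right)} x{\left(-2,14 \right)} = \sqrt{\left(-5\right)^{2} + \left(-6\right)^{2}} \left(48 - -12\right) = \sqrt{25 + 36} \left(48 + 12\right) = \sqrt{61} \cdot 60 = 60 \sqrt{61}$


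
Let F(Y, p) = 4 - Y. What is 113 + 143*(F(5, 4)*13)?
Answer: -1746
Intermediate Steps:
113 + 143*(F(5, 4)*13) = 113 + 143*((4 - 1*5)*13) = 113 + 143*((4 - 5)*13) = 113 + 143*(-1*13) = 113 + 143*(-13) = 113 - 1859 = -1746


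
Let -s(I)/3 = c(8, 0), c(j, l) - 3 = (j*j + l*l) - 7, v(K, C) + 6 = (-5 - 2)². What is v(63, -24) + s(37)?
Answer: -137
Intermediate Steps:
v(K, C) = 43 (v(K, C) = -6 + (-5 - 2)² = -6 + (-7)² = -6 + 49 = 43)
c(j, l) = -4 + j² + l² (c(j, l) = 3 + ((j*j + l*l) - 7) = 3 + ((j² + l²) - 7) = 3 + (-7 + j² + l²) = -4 + j² + l²)
s(I) = -180 (s(I) = -3*(-4 + 8² + 0²) = -3*(-4 + 64 + 0) = -3*60 = -180)
v(63, -24) + s(37) = 43 - 180 = -137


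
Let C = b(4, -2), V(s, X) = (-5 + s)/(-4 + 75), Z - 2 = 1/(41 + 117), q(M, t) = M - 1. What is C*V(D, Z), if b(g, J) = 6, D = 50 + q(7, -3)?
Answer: 306/71 ≈ 4.3099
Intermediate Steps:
q(M, t) = -1 + M
D = 56 (D = 50 + (-1 + 7) = 50 + 6 = 56)
Z = 317/158 (Z = 2 + 1/(41 + 117) = 2 + 1/158 = 317/158 ≈ 2.0063)
V(s, X) = -5/71 + s/71 (V(s, X) = (-5 + s)/71 = (-5 + s)*(1/71) = -5/71 + s/71)
C = 6
C*V(D, Z) = 6*(-5/71 + (1/71)*56) = 6*(-5/71 + 56/71) = 6*(51/71) = 306/71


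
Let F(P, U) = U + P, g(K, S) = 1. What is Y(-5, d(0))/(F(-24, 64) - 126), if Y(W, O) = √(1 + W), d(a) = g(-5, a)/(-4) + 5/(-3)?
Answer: -I/43 ≈ -0.023256*I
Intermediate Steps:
F(P, U) = P + U
d(a) = -23/12 (d(a) = 1/(-4) + 5/(-3) = 1*(-¼) + 5*(-⅓) = -¼ - 5/3 = -23/12)
Y(-5, d(0))/(F(-24, 64) - 126) = √(1 - 5)/((-24 + 64) - 126) = √(-4)/(40 - 126) = (2*I)/(-86) = (2*I)*(-1/86) = -I/43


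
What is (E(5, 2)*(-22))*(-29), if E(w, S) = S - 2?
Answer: 0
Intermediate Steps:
E(w, S) = -2 + S
(E(5, 2)*(-22))*(-29) = ((-2 + 2)*(-22))*(-29) = (0*(-22))*(-29) = 0*(-29) = 0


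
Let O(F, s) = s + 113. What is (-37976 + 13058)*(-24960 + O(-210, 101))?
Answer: 616620828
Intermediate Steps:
O(F, s) = 113 + s
(-37976 + 13058)*(-24960 + O(-210, 101)) = (-37976 + 13058)*(-24960 + (113 + 101)) = -24918*(-24960 + 214) = -24918*(-24746) = 616620828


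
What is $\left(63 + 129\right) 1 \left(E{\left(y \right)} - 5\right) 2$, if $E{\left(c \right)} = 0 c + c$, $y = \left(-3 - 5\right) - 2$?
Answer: $-5760$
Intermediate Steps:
$y = -10$ ($y = -8 - 2 = -10$)
$E{\left(c \right)} = c$ ($E{\left(c \right)} = 0 + c = c$)
$\left(63 + 129\right) 1 \left(E{\left(y \right)} - 5\right) 2 = \left(63 + 129\right) 1 \left(-10 - 5\right) 2 = 192 \cdot 1 \left(-15\right) 2 = 192 \left(\left(-15\right) 2\right) = 192 \left(-30\right) = -5760$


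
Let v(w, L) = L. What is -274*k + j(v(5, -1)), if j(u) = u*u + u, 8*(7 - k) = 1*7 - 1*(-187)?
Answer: 9453/2 ≈ 4726.5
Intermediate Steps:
k = -69/4 (k = 7 - (1*7 - 1*(-187))/8 = 7 - (7 + 187)/8 = 7 - ⅛*194 = 7 - 97/4 = -69/4 ≈ -17.250)
j(u) = u + u² (j(u) = u² + u = u + u²)
-274*k + j(v(5, -1)) = -274*(-69/4) - (1 - 1) = 9453/2 - 1*0 = 9453/2 + 0 = 9453/2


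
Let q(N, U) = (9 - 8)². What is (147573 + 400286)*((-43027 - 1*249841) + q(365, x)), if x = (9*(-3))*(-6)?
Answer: -160449821753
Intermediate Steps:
x = 162 (x = -27*(-6) = 162)
q(N, U) = 1 (q(N, U) = 1² = 1)
(147573 + 400286)*((-43027 - 1*249841) + q(365, x)) = (147573 + 400286)*((-43027 - 1*249841) + 1) = 547859*((-43027 - 249841) + 1) = 547859*(-292868 + 1) = 547859*(-292867) = -160449821753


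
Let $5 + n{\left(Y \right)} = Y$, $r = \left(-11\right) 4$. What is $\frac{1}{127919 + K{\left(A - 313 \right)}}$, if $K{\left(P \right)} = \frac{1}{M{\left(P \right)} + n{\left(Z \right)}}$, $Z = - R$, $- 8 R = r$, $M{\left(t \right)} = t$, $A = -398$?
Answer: $\frac{1443}{184587115} \approx 7.8174 \cdot 10^{-6}$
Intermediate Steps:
$r = -44$
$R = \frac{11}{2}$ ($R = \left(- \frac{1}{8}\right) \left(-44\right) = \frac{11}{2} \approx 5.5$)
$Z = - \frac{11}{2}$ ($Z = \left(-1\right) \frac{11}{2} = - \frac{11}{2} \approx -5.5$)
$n{\left(Y \right)} = -5 + Y$
$K{\left(P \right)} = \frac{1}{- \frac{21}{2} + P}$ ($K{\left(P \right)} = \frac{1}{P - \frac{21}{2}} = \frac{1}{- \frac{21}{2} + P}$)
$\frac{1}{127919 + K{\left(A - 313 \right)}} = \frac{1}{127919 + \frac{2}{-21 + 2 \left(-398 - 313\right)}} = \frac{1}{127919 + \frac{2}{-21 + 2 \left(-711\right)}} = \frac{1}{127919 + \frac{2}{-21 - 1422}} = \frac{1}{127919 + \frac{2}{-1443}} = \frac{1}{127919 + 2 \left(- \frac{1}{1443}\right)} = \frac{1}{127919 - \frac{2}{1443}} = \frac{1}{\frac{184587115}{1443}} = \frac{1443}{184587115}$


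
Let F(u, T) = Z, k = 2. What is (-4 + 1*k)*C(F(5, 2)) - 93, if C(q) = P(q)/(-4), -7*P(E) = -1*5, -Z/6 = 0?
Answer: -1297/14 ≈ -92.643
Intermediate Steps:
Z = 0 (Z = -6*0 = 0)
P(E) = 5/7 (P(E) = -(-1)*5/7 = -⅐*(-5) = 5/7)
F(u, T) = 0
C(q) = -5/28 (C(q) = (5/7)/(-4) = (5/7)*(-¼) = -5/28)
(-4 + 1*k)*C(F(5, 2)) - 93 = (-4 + 1*2)*(-5/28) - 93 = (-4 + 2)*(-5/28) - 93 = -2*(-5/28) - 93 = 5/14 - 93 = -1297/14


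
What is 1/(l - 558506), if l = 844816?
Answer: 1/286310 ≈ 3.4927e-6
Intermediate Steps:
1/(l - 558506) = 1/(844816 - 558506) = 1/286310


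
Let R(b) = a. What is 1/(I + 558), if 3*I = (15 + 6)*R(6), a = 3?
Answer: 1/579 ≈ 0.0017271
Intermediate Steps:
R(b) = 3
I = 21 (I = ((15 + 6)*3)/3 = (21*3)/3 = (⅓)*63 = 21)
1/(I + 558) = 1/(21 + 558) = 1/579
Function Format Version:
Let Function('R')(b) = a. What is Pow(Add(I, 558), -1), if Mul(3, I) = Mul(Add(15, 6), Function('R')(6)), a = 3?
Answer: Rational(1, 579) ≈ 0.0017271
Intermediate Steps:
Function('R')(b) = 3
I = 21 (I = Mul(Rational(1, 3), Mul(Add(15, 6), 3)) = Mul(Rational(1, 3), Mul(21, 3)) = Mul(Rational(1, 3), 63) = 21)
Pow(Add(I, 558), -1) = Pow(Add(21, 558), -1) = Pow(579, -1) = Rational(1, 579)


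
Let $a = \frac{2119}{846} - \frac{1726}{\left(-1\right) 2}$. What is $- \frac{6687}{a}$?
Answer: $- \frac{5657202}{732217} \approx -7.7261$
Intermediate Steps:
$a = \frac{732217}{846}$ ($a = 2119 \cdot \frac{1}{846} - \frac{1726}{-2} = \frac{2119}{846} - -863 = \frac{2119}{846} + 863 = \frac{732217}{846} \approx 865.5$)
$- \frac{6687}{a} = - \frac{6687}{\frac{732217}{846}} = \left(-6687\right) \frac{846}{732217} = - \frac{5657202}{732217}$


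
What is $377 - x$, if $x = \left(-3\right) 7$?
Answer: $398$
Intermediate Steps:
$x = -21$
$377 - x = 377 - -21 = 377 + 21 = 398$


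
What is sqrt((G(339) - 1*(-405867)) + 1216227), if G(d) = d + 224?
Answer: sqrt(1622657) ≈ 1273.8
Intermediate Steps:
G(d) = 224 + d
sqrt((G(339) - 1*(-405867)) + 1216227) = sqrt(((224 + 339) - 1*(-405867)) + 1216227) = sqrt((563 + 405867) + 1216227) = sqrt(406430 + 1216227) = sqrt(1622657)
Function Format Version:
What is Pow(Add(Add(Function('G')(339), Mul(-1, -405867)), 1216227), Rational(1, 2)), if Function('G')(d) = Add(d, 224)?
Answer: Pow(1622657, Rational(1, 2)) ≈ 1273.8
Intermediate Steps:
Function('G')(d) = Add(224, d)
Pow(Add(Add(Function('G')(339), Mul(-1, -405867)), 1216227), Rational(1, 2)) = Pow(Add(Add(Add(224, 339), Mul(-1, -405867)), 1216227), Rational(1, 2)) = Pow(Add(Add(563, 405867), 1216227), Rational(1, 2)) = Pow(Add(406430, 1216227), Rational(1, 2)) = Pow(1622657, Rational(1, 2))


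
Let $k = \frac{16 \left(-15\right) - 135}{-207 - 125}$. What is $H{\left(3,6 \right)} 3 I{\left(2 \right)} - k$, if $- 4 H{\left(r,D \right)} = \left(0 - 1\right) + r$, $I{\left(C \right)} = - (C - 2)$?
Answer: $- \frac{375}{332} \approx -1.1295$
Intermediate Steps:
$I{\left(C \right)} = 2 - C$ ($I{\left(C \right)} = - (-2 + C) = 2 - C$)
$H{\left(r,D \right)} = \frac{1}{4} - \frac{r}{4}$ ($H{\left(r,D \right)} = - \frac{\left(0 - 1\right) + r}{4} = - \frac{-1 + r}{4} = \frac{1}{4} - \frac{r}{4}$)
$k = \frac{375}{332}$ ($k = \frac{-240 - 135}{-332} = \left(-375\right) \left(- \frac{1}{332}\right) = \frac{375}{332} \approx 1.1295$)
$H{\left(3,6 \right)} 3 I{\left(2 \right)} - k = \left(\frac{1}{4} - \frac{3}{4}\right) 3 \left(2 - 2\right) - \frac{375}{332} = \left(- \frac{1}{2}\right) 3 \cdot 0 - \frac{375}{332} = \left(- \frac{3}{2}\right) 0 - \frac{375}{332} = 0 - \frac{375}{332} = - \frac{375}{332}$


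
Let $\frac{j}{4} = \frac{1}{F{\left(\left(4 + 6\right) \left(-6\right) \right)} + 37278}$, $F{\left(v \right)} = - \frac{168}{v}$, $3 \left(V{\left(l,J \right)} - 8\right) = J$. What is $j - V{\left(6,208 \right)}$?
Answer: $- \frac{10811417}{139803} \approx -77.333$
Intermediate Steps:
$V{\left(l,J \right)} = 8 + \frac{J}{3}$
$j = \frac{5}{46601}$ ($j = \frac{4}{- \frac{168}{\left(4 + 6\right) \left(-6\right)} + 37278} = \frac{4}{- \frac{168}{10 \left(-6\right)} + 37278} = \frac{4}{- \frac{168}{-60} + 37278} = \frac{4}{\left(-168\right) \left(- \frac{1}{60}\right) + 37278} = \frac{4}{\frac{14}{5} + 37278} = \frac{4}{\frac{186404}{5}} = 4 \cdot \frac{5}{186404} = \frac{5}{46601} \approx 0.00010729$)
$j - V{\left(6,208 \right)} = \frac{5}{46601} - \left(8 + \frac{1}{3} \cdot 208\right) = \frac{5}{46601} - \left(8 + \frac{208}{3}\right) = \frac{5}{46601} - \frac{232}{3} = - \frac{10811417}{139803}$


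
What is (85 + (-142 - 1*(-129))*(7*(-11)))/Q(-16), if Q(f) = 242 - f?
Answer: 181/43 ≈ 4.2093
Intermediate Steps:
(85 + (-142 - 1*(-129))*(7*(-11)))/Q(-16) = (85 + (-142 - 1*(-129))*(7*(-11)))/(242 - 1*(-16)) = (85 + (-142 + 129)*(-77))/(242 + 16) = (85 - 13*(-77))/258 = (85 + 1001)*(1/258) = 1086*(1/258) = 181/43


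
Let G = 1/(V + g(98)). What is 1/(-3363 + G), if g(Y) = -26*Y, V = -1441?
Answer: -3989/13415008 ≈ -0.00029735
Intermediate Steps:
G = -1/3989 (G = 1/(-1441 - 26*98) = 1/(-1441 - 2548) = 1/(-3989) = -1/3989 ≈ -0.00025069)
1/(-3363 + G) = 1/(-3363 - 1/3989) = 1/(-13415008/3989) = -3989/13415008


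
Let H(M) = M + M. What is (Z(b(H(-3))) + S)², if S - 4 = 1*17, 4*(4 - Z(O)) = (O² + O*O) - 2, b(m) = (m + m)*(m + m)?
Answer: 427869225/4 ≈ 1.0697e+8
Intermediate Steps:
H(M) = 2*M
b(m) = 4*m² (b(m) = (2*m)*(2*m) = 4*m²)
Z(O) = 9/2 - O²/2 (Z(O) = 4 - ((O² + O*O) - 2)/4 = 4 - ((O² + O²) - 2)/4 = 4 - (2*O² - 2)/4 = 4 - (-2 + 2*O²)/4 = 4 + (½ - O²/2) = 9/2 - O²/2)
S = 21 (S = 4 + 1*17 = 4 + 17 = 21)
(Z(b(H(-3))) + S)² = ((9/2 - (4*(2*(-3))²)²/2) + 21)² = ((9/2 - (4*(-6)²)²/2) + 21)² = ((9/2 - (4*36)²/2) + 21)² = ((9/2 - ½*144²) + 21)² = ((9/2 - ½*20736) + 21)² = ((9/2 - 10368) + 21)² = (-20727/2 + 21)² = (-20685/2)² = 427869225/4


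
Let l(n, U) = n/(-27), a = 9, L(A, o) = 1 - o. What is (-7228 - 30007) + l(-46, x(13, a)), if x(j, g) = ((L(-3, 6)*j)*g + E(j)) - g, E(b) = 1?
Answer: -1005299/27 ≈ -37233.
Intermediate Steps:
x(j, g) = 1 - g - 5*g*j (x(j, g) = (((1 - 1*6)*j)*g + 1) - g = (((1 - 6)*j)*g + 1) - g = ((-5*j)*g + 1) - g = (-5*g*j + 1) - g = (1 - 5*g*j) - g = 1 - g - 5*g*j)
l(n, U) = -n/27 (l(n, U) = n*(-1/27) = -n/27)
(-7228 - 30007) + l(-46, x(13, a)) = (-7228 - 30007) - 1/27*(-46) = -37235 + 46/27 = -1005299/27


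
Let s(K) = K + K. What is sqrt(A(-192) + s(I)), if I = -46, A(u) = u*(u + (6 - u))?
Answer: 2*I*sqrt(311) ≈ 35.27*I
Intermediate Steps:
A(u) = 6*u (A(u) = u*6 = 6*u)
s(K) = 2*K
sqrt(A(-192) + s(I)) = sqrt(6*(-192) + 2*(-46)) = sqrt(-1152 - 92) = sqrt(-1244) = 2*I*sqrt(311)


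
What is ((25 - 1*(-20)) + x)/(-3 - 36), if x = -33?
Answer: -4/13 ≈ -0.30769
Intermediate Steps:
((25 - 1*(-20)) + x)/(-3 - 36) = ((25 - 1*(-20)) - 33)/(-3 - 36) = ((25 + 20) - 33)/(-39) = -(45 - 33)/39 = -1/39*12 = -4/13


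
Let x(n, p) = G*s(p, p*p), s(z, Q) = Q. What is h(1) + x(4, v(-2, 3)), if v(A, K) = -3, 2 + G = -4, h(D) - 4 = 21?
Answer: -29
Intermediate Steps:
h(D) = 25 (h(D) = 4 + 21 = 25)
G = -6 (G = -2 - 4 = -6)
x(n, p) = -6*p**2 (x(n, p) = -6*p*p = -6*p**2)
h(1) + x(4, v(-2, 3)) = 25 - 6*(-3)**2 = 25 - 6*9 = 25 - 54 = -29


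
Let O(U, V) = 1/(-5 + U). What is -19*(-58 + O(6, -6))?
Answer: 1083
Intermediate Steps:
-19*(-58 + O(6, -6)) = -19*(-58 + 1/(-5 + 6)) = -19*(-58 + 1/1) = -19*(-58 + 1) = -19*(-57) = 1083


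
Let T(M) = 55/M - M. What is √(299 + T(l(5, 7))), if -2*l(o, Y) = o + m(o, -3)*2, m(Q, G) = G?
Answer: √1634/2 ≈ 20.211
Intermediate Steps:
l(o, Y) = 3 - o/2 (l(o, Y) = -(o - 3*2)/2 = -(o - 6)/2 = -(-6 + o)/2 = 3 - o/2)
T(M) = -M + 55/M
√(299 + T(l(5, 7))) = √(299 + (-(3 - ½*5) + 55/(3 - ½*5))) = √(299 + (-(3 - 5/2) + 55/(3 - 5/2))) = √(299 + (-1*½ + 55/(½))) = √(299 + (-½ + 55*2)) = √(299 + (-½ + 110)) = √(299 + 219/2) = √(817/2) = √1634/2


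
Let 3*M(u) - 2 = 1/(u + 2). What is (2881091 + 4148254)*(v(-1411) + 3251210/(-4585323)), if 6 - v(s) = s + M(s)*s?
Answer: 35675066629432214540/2153573369 ≈ 1.6566e+10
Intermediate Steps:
M(u) = ⅔ + 1/(3*(2 + u)) (M(u) = ⅔ + 1/(3*(u + 2)) = ⅔ + 1/(3*(2 + u)))
v(s) = 6 - s - s*(5 + 2*s)/(3*(2 + s)) (v(s) = 6 - (s + ((5 + 2*s)/(3*(2 + s)))*s) = 6 - (s + s*(5 + 2*s)/(3*(2 + s))) = 6 + (-s - s*(5 + 2*s)/(3*(2 + s))) = 6 - s - s*(5 + 2*s)/(3*(2 + s)))
(2881091 + 4148254)*(v(-1411) + 3251210/(-4585323)) = (2881091 + 4148254)*((36 - 5*(-1411)² + 7*(-1411))/(3*(2 - 1411)) + 3251210/(-4585323)) = 7029345*((⅓)*(36 - 5*1990921 - 9877)/(-1409) + 3251210*(-1/4585323)) = 7029345*((⅓)*(-1/1409)*(36 - 9954605 - 9877) - 3251210/4585323) = 7029345*((⅓)*(-1/1409)*(-9964446) - 3251210/4585323) = 7029345*(3321482/1409 - 3251210/4585323) = 7029345*(15225486853796/6460720107) = 35675066629432214540/2153573369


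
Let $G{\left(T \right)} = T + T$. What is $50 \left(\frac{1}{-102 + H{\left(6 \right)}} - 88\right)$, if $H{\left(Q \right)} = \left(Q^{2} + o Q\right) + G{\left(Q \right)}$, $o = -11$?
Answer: $- \frac{52805}{12} \approx -4400.4$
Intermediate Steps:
$G{\left(T \right)} = 2 T$
$H{\left(Q \right)} = Q^{2} - 9 Q$ ($H{\left(Q \right)} = \left(Q^{2} - 11 Q\right) + 2 Q = Q^{2} - 9 Q$)
$50 \left(\frac{1}{-102 + H{\left(6 \right)}} - 88\right) = 50 \left(\frac{1}{-102 + 6 \left(-9 + 6\right)} - 88\right) = 50 \left(\frac{1}{-102 + 6 \left(-3\right)} - 88\right) = 50 \left(\frac{1}{-102 - 18} - 88\right) = 50 \left(\frac{1}{-120} - 88\right) = 50 \left(- \frac{1}{120} - 88\right) = 50 \left(- \frac{10561}{120}\right) = - \frac{52805}{12}$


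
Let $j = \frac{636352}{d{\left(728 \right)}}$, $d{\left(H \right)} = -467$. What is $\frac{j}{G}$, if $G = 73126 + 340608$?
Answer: $- \frac{318176}{96606889} \approx -0.0032935$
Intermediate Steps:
$G = 413734$
$j = - \frac{636352}{467}$ ($j = \frac{636352}{-467} = 636352 \left(- \frac{1}{467}\right) = - \frac{636352}{467} \approx -1362.6$)
$\frac{j}{G} = - \frac{636352}{467 \cdot 413734} = \left(- \frac{636352}{467}\right) \frac{1}{413734} = - \frac{318176}{96606889}$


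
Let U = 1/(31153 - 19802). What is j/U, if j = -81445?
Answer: -924482195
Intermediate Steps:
U = 1/11351 ≈ 8.8098e-5
j/U = -81445/1/11351 = -81445*11351 = -924482195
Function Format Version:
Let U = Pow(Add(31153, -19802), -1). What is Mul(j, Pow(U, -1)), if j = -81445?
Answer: -924482195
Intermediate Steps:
U = Rational(1, 11351) (U = Pow(11351, -1) = Rational(1, 11351) ≈ 8.8098e-5)
Mul(j, Pow(U, -1)) = Mul(-81445, Pow(Rational(1, 11351), -1)) = Mul(-81445, 11351) = -924482195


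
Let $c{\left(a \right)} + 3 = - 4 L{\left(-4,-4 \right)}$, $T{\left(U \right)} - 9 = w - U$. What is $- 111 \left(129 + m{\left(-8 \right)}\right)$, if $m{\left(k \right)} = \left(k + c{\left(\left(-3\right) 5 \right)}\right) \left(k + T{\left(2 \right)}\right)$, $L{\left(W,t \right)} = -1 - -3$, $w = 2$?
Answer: $-12210$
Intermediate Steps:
$T{\left(U \right)} = 11 - U$ ($T{\left(U \right)} = 9 - \left(-2 + U\right) = 11 - U$)
$L{\left(W,t \right)} = 2$ ($L{\left(W,t \right)} = -1 + 3 = 2$)
$c{\left(a \right)} = -11$ ($c{\left(a \right)} = -3 - 8 = -11$)
$m{\left(k \right)} = \left(-11 + k\right) \left(9 + k\right)$ ($m{\left(k \right)} = \left(k - 11\right) \left(k + \left(11 - 2\right)\right) = \left(-11 + k\right) \left(k + \left(11 - 2\right)\right) = \left(-11 + k\right) \left(k + 9\right) = \left(-11 + k\right) \left(9 + k\right)$)
$- 111 \left(129 + m{\left(-8 \right)}\right) = - 111 \left(129 - \left(83 - 64\right)\right) = - 111 \left(129 + \left(-99 + 64 + 16\right)\right) = - 111 \left(129 - 19\right) = \left(-111\right) 110 = -12210$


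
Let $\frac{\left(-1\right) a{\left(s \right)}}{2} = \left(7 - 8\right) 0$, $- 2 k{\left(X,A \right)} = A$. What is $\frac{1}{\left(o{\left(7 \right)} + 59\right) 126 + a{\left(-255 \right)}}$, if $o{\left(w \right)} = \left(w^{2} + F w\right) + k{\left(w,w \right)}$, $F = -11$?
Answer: $\frac{1}{3465} \approx 0.0002886$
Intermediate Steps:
$k{\left(X,A \right)} = - \frac{A}{2}$
$o{\left(w \right)} = w^{2} - \frac{23 w}{2}$ ($o{\left(w \right)} = \left(w^{2} - 11 w\right) - \frac{w}{2} = w^{2} - \frac{23 w}{2}$)
$a{\left(s \right)} = 0$ ($a{\left(s \right)} = - 2 \left(7 - 8\right) 0 = - 2 \left(\left(-1\right) 0\right) = \left(-2\right) 0 = 0$)
$\frac{1}{\left(o{\left(7 \right)} + 59\right) 126 + a{\left(-255 \right)}} = \frac{1}{\left(\frac{1}{2} \cdot 7 \left(-23 + 2 \cdot 7\right) + 59\right) 126 + 0} = \frac{1}{\left(\frac{1}{2} \cdot 7 \left(-23 + 14\right) + 59\right) 126 + 0} = \frac{1}{\left(\frac{1}{2} \cdot 7 \left(-9\right) + 59\right) 126 + 0} = \frac{1}{\left(- \frac{63}{2} + 59\right) 126 + 0} = \frac{1}{\frac{55}{2} \cdot 126 + 0} = \frac{1}{3465 + 0} = \frac{1}{3465}$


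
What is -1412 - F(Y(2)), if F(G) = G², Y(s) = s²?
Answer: -1428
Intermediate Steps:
-1412 - F(Y(2)) = -1412 - (2²)² = -1412 - 1*4² = -1412 - 1*16 = -1412 - 16 = -1428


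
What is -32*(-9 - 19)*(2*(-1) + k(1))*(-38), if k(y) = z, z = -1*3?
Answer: 170240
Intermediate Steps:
z = -3
k(y) = -3
-32*(-9 - 19)*(2*(-1) + k(1))*(-38) = -32*(-9 - 19)*(2*(-1) - 3)*(-38) = -(-896)*(-2 - 3)*(-38) = -(-896)*(-5)*(-38) = -32*140*(-38) = -4480*(-38) = 170240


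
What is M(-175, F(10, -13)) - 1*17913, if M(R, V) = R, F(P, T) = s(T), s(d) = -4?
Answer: -18088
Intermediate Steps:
F(P, T) = -4
M(-175, F(10, -13)) - 1*17913 = -175 - 1*17913 = -175 - 17913 = -18088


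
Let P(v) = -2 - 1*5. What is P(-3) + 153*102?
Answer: 15599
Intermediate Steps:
P(v) = -7 (P(v) = -2 - 5 = -7)
P(-3) + 153*102 = -7 + 153*102 = -7 + 15606 = 15599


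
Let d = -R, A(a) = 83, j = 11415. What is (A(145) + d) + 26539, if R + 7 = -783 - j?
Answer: 38827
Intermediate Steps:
R = -12205 (R = -7 + (-783 - 1*11415) = -7 + (-783 - 11415) = -7 - 12198 = -12205)
d = 12205 (d = -1*(-12205) = 12205)
(A(145) + d) + 26539 = (83 + 12205) + 26539 = 12288 + 26539 = 38827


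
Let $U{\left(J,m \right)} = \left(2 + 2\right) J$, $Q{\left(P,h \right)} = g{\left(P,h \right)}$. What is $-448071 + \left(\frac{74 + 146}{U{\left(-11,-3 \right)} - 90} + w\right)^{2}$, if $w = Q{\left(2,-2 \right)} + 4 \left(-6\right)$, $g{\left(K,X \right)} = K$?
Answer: $- \frac{2008881663}{4489} \approx -4.4751 \cdot 10^{5}$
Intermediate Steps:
$Q{\left(P,h \right)} = P$
$U{\left(J,m \right)} = 4 J$
$w = -22$ ($w = 2 + 4 \left(-6\right) = 2 - 24 = -22$)
$-448071 + \left(\frac{74 + 146}{U{\left(-11,-3 \right)} - 90} + w\right)^{2} = -448071 + \left(\frac{74 + 146}{4 \left(-11\right) - 90} - 22\right)^{2} = -448071 + \left(\frac{220}{-44 - 90} - 22\right)^{2} = -448071 + \left(\frac{220}{-134} - 22\right)^{2} = -448071 + \left(220 \left(- \frac{1}{134}\right) - 22\right)^{2} = -448071 + \left(- \frac{110}{67} - 22\right)^{2} = -448071 + \left(- \frac{1584}{67}\right)^{2} = -448071 + \frac{2509056}{4489} = - \frac{2008881663}{4489}$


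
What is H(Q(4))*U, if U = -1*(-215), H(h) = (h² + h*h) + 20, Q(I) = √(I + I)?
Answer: 7740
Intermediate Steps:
Q(I) = √2*√I (Q(I) = √(2*I) = √2*√I)
H(h) = 20 + 2*h² (H(h) = (h² + h²) + 20 = 2*h² + 20 = 20 + 2*h²)
U = 215
H(Q(4))*U = (20 + 2*(√2*√4)²)*215 = (20 + 2*(√2*2)²)*215 = (20 + 2*(2*√2)²)*215 = (20 + 2*8)*215 = (20 + 16)*215 = 36*215 = 7740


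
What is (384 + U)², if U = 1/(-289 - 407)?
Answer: 71429511169/484416 ≈ 1.4746e+5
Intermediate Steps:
U = -1/696 (U = 1/(-696) = -1/696 ≈ -0.0014368)
(384 + U)² = (384 - 1/696)² = (267263/696)² = 71429511169/484416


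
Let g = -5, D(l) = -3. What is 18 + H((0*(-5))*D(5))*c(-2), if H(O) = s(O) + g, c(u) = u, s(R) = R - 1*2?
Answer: 32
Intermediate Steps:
s(R) = -2 + R (s(R) = R - 2 = -2 + R)
H(O) = -7 + O (H(O) = (-2 + O) - 5 = -7 + O)
18 + H((0*(-5))*D(5))*c(-2) = 18 + (-7 + (0*(-5))*(-3))*(-2) = 18 + (-7 + 0*(-3))*(-2) = 18 + (-7 + 0)*(-2) = 18 - 7*(-2) = 18 + 14 = 32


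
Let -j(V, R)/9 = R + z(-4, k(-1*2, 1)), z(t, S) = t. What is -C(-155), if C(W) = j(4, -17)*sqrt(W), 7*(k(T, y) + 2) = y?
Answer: -189*I*sqrt(155) ≈ -2353.0*I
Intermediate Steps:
k(T, y) = -2 + y/7
j(V, R) = 36 - 9*R (j(V, R) = -9*(R - 4) = -9*(-4 + R) = 36 - 9*R)
C(W) = 189*sqrt(W) (C(W) = (36 - 9*(-17))*sqrt(W) = (36 + 153)*sqrt(W) = 189*sqrt(W))
-C(-155) = -189*sqrt(-155) = -189*I*sqrt(155)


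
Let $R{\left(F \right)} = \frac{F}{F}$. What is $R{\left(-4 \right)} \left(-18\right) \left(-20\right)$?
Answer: $360$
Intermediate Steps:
$R{\left(F \right)} = 1$
$R{\left(-4 \right)} \left(-18\right) \left(-20\right) = 1 \left(-18\right) \left(-20\right) = \left(-18\right) \left(-20\right) = 360$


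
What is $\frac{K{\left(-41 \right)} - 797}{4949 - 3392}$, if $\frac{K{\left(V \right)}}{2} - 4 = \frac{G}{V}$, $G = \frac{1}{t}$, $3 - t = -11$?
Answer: $- \frac{226444}{446859} \approx -0.50675$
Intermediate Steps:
$t = 14$ ($t = 3 - -11 = 3 + 11 = 14$)
$G = \frac{1}{14} \approx 0.071429$
$K{\left(V \right)} = 8 + \frac{1}{7 V}$ ($K{\left(V \right)} = 8 + 2 \frac{1}{14 V} = 8 + \frac{1}{7 V}$)
$\frac{K{\left(-41 \right)} - 797}{4949 - 3392} = \frac{\left(8 + \frac{1}{7 \left(-41\right)}\right) - 797}{4949 - 3392} = \frac{\left(8 + \frac{1}{7} \left(- \frac{1}{41}\right)\right) - 797}{1557} = \left(\left(8 - \frac{1}{287}\right) - 797\right) \frac{1}{1557} = \left(\frac{2295}{287} - 797\right) \frac{1}{1557} = \left(- \frac{226444}{287}\right) \frac{1}{1557} = - \frac{226444}{446859}$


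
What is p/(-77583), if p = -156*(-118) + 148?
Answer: -18556/77583 ≈ -0.23918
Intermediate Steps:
p = 18556 (p = 18408 + 148 = 18556)
p/(-77583) = 18556/(-77583) = 18556*(-1/77583) = -18556/77583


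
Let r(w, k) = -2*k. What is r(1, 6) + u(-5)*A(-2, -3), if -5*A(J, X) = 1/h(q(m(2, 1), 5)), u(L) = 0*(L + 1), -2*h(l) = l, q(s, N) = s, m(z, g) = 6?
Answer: -12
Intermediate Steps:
h(l) = -l/2
u(L) = 0 (u(L) = 0*(1 + L) = 0)
A(J, X) = 1/15 (A(J, X) = -1/(5*((-1/2*6))) = -1/5/(-3) = -1/5*(-1/3) = 1/15)
r(1, 6) + u(-5)*A(-2, -3) = -2*6 + 0*(1/15) = -12 + 0 = -12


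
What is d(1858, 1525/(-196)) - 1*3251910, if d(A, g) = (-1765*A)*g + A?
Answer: 2182014529/98 ≈ 2.2265e+7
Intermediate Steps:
d(A, g) = A - 1765*A*g (d(A, g) = -1765*A*g + A = A - 1765*A*g)
d(1858, 1525/(-196)) - 1*3251910 = 1858*(1 - 2691625/(-196)) - 1*3251910 = 1858*(1 - 2691625*(-1)/196) - 3251910 = 1858*(1 - 1765*(-1525/196)) - 3251910 = 1858*(1 + 2691625/196) - 3251910 = 1858*(2691821/196) - 3251910 = 2500701709/98 - 3251910 = 2182014529/98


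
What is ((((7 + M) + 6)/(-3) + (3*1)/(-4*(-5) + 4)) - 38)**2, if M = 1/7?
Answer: 50395801/28224 ≈ 1785.6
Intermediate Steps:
M = 1/7 ≈ 0.14286
((((7 + M) + 6)/(-3) + (3*1)/(-4*(-5) + 4)) - 38)**2 = ((((7 + 1/7) + 6)/(-3) + (3*1)/(-4*(-5) + 4)) - 38)**2 = (((50/7 + 6)*(-1/3) + 3/(20 + 4)) - 38)**2 = (((92/7)*(-1/3) + 3/24) - 38)**2 = ((-92/21 + 3*(1/24)) - 38)**2 = ((-92/21 + 1/8) - 38)**2 = (-715/168 - 38)**2 = (-7099/168)**2 = 50395801/28224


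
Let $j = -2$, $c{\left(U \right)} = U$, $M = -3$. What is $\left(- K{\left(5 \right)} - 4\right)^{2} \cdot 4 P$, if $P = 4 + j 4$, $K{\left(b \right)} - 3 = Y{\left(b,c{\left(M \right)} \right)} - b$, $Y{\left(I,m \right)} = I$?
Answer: $-784$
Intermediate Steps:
$K{\left(b \right)} = 3$ ($K{\left(b \right)} = 3 + \left(b - b\right) = 3 + 0 = 3$)
$P = -4$ ($P = 4 - 8 = -4$)
$\left(- K{\left(5 \right)} - 4\right)^{2} \cdot 4 P = \left(\left(-1\right) 3 - 4\right)^{2} \cdot 4 \left(-4\right) = \left(-3 - 4\right)^{2} \cdot 4 \left(-4\right) = \left(-7\right)^{2} \cdot 4 \left(-4\right) = 49 \cdot 4 \left(-4\right) = 196 \left(-4\right) = -784$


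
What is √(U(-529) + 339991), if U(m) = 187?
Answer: √340178 ≈ 583.25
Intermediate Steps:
√(U(-529) + 339991) = √(187 + 339991) = √340178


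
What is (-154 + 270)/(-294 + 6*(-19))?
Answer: -29/102 ≈ -0.28431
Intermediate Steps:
(-154 + 270)/(-294 + 6*(-19)) = 116/(-294 - 114) = 116/(-408) = 116*(-1/408) = -29/102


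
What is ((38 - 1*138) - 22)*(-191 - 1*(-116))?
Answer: 9150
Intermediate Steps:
((38 - 1*138) - 22)*(-191 - 1*(-116)) = ((38 - 138) - 22)*(-191 + 116) = (-100 - 22)*(-75) = -122*(-75) = 9150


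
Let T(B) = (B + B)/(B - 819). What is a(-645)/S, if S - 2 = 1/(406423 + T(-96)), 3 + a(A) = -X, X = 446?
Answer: -55657626471/247918463 ≈ -224.50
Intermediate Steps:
a(A) = -449 (a(A) = -3 - 1*446 = -3 - 446 = -449)
T(B) = 2*B/(-819 + B) (T(B) = (2*B)/(-819 + B) = 2*B/(-819 + B))
S = 247918463/123959079 (S = 2 + 1/(406423 + 2*(-96)/(-819 - 96)) = 2 + 1/(406423 + 2*(-96)/(-915)) = 2 + 1/(406423 + 2*(-96)*(-1/915)) = 2 + 1/(406423 + 64/305) = 2 + 1/(123959079/305) = 2 + 305/123959079 = 247918463/123959079 ≈ 2.0000)
a(-645)/S = -449/247918463/123959079 = -449*123959079/247918463 = -55657626471/247918463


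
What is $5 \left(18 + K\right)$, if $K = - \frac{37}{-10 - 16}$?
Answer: $\frac{2525}{26} \approx 97.115$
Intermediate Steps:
$K = \frac{37}{26}$ ($K = - \frac{37}{-26} = \left(-37\right) \left(- \frac{1}{26}\right) = \frac{37}{26} \approx 1.4231$)
$5 \left(18 + K\right) = 5 \left(18 + \frac{37}{26}\right) = 5 \cdot \frac{505}{26} = \frac{2525}{26}$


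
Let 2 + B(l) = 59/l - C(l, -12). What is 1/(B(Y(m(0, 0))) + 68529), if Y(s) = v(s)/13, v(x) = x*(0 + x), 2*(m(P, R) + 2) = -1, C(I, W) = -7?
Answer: 25/1716418 ≈ 1.4565e-5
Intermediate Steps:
m(P, R) = -5/2 (m(P, R) = -2 + (1/2)*(-1) = -2 - 1/2 = -5/2)
v(x) = x**2 (v(x) = x*x = x**2)
Y(s) = s**2/13
B(l) = 5 + 59/l (B(l) = -2 + (59/l - 1*(-7)) = -2 + (59/l + 7) = -2 + (7 + 59/l) = 5 + 59/l)
1/(B(Y(m(0, 0))) + 68529) = 1/((5 + 59/(((-5/2)**2/13))) + 68529) = 1/((5 + 59/(((1/13)*(25/4)))) + 68529) = 1/((5 + 59/(25/52)) + 68529) = 1/((5 + 59*(52/25)) + 68529) = 1/((5 + 3068/25) + 68529) = 1/(3193/25 + 68529) = 1/(1716418/25) = 25/1716418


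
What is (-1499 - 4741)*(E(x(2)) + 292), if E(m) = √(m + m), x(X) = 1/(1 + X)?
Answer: -1822080 - 2080*√6 ≈ -1.8272e+6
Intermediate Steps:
E(m) = √2*√m (E(m) = √(2*m) = √2*√m)
(-1499 - 4741)*(E(x(2)) + 292) = (-1499 - 4741)*(√2*√(1/(1 + 2)) + 292) = -6240*(√2*√(1/3) + 292) = -6240*(√2*√(⅓) + 292) = -6240*(√2*(√3/3) + 292) = -6240*(√6/3 + 292) = -6240*(292 + √6/3) = -1822080 - 2080*√6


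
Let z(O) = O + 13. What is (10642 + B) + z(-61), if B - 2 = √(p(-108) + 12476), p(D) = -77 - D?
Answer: 10596 + √12507 ≈ 10708.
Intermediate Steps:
B = 2 + √12507 (B = 2 + √((-77 - 1*(-108)) + 12476) = 2 + √((-77 + 108) + 12476) = 2 + √(31 + 12476) = 2 + √12507 ≈ 113.83)
z(O) = 13 + O
(10642 + B) + z(-61) = (10642 + (2 + √12507)) + (13 - 61) = (10644 + √12507) - 48 = 10596 + √12507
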